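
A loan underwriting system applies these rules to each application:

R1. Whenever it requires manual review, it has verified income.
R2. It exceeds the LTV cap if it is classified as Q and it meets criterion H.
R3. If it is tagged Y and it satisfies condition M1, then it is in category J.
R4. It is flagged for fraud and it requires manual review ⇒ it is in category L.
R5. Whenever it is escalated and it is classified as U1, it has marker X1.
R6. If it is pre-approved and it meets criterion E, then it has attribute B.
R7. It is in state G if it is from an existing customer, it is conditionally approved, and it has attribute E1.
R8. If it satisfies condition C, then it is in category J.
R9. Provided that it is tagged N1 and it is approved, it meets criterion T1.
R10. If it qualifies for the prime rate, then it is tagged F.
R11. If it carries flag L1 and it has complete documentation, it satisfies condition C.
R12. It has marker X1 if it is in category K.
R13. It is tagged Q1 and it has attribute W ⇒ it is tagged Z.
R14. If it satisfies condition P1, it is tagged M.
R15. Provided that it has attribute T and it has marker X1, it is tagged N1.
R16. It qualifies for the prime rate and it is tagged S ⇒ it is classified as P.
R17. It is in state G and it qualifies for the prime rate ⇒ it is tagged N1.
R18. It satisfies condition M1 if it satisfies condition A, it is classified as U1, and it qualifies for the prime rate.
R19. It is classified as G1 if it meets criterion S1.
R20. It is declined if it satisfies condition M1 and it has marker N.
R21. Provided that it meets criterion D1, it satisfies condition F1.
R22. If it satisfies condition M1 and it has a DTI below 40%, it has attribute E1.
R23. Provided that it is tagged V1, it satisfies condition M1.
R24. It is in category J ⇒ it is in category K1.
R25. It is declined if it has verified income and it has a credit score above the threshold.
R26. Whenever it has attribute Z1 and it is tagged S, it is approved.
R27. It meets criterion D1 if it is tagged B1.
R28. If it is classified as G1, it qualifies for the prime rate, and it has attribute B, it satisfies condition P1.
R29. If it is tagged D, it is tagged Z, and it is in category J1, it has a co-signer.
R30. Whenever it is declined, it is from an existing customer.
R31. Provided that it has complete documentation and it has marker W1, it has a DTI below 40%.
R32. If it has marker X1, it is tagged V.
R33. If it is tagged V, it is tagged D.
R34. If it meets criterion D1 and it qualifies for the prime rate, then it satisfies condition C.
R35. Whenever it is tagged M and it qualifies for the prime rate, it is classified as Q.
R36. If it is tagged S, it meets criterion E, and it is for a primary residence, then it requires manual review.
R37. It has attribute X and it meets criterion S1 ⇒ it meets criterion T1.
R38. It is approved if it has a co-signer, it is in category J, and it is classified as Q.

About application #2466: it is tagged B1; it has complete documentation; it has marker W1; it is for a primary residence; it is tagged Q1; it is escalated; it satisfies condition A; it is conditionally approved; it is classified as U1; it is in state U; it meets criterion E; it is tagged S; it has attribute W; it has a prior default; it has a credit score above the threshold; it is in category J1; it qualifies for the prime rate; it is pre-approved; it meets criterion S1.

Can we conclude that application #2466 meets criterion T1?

By R5 (it is escalated, it is classified as U1): it has marker X1.
By R6 (it is pre-approved, it meets criterion E): it has attribute B.
By R13 (it is tagged Q1, it has attribute W): it is tagged Z.
By R18 (it satisfies condition A, it is classified as U1, it qualifies for the prime rate): it satisfies condition M1.
By R19 (it meets criterion S1): it is classified as G1.
By R27 (it is tagged B1): it meets criterion D1.
By R28 (it is classified as G1, it qualifies for the prime rate, it has attribute B): it satisfies condition P1.
By R31 (it has complete documentation, it has marker W1): it has a DTI below 40%.
By R32 (it has marker X1): it is tagged V.
By R33 (it is tagged V): it is tagged D.
By R34 (it meets criterion D1, it qualifies for the prime rate): it satisfies condition C.
By R36 (it is tagged S, it meets criterion E, it is for a primary residence): it requires manual review.
By R1 (it requires manual review): it has verified income.
By R8 (it satisfies condition C): it is in category J.
By R14 (it satisfies condition P1): it is tagged M.
By R22 (it satisfies condition M1, it has a DTI below 40%): it has attribute E1.
By R25 (it has verified income, it has a credit score above the threshold): it is declined.
By R29 (it is tagged D, it is tagged Z, it is in category J1): it has a co-signer.
By R30 (it is declined): it is from an existing customer.
By R35 (it is tagged M, it qualifies for the prime rate): it is classified as Q.
By R38 (it has a co-signer, it is in category J, it is classified as Q): it is approved.
By R7 (it is from an existing customer, it is conditionally approved, it has attribute E1): it is in state G.
By R17 (it is in state G, it qualifies for the prime rate): it is tagged N1.
By R9 (it is tagged N1, it is approved): it meets criterion T1.

Yes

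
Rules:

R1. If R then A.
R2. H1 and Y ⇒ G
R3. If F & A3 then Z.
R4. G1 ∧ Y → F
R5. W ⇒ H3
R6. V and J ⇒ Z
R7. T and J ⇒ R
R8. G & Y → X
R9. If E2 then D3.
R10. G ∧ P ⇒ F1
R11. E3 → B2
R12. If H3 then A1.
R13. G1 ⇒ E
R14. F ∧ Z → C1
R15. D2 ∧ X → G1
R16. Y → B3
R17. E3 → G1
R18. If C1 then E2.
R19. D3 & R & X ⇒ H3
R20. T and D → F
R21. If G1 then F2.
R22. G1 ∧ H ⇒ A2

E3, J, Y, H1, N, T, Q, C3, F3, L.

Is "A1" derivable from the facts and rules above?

No

Forward chaining from the given facts derives: G, R, X, B2, B3, G1, F2, A, F, E.
The only rule concluding A1 is R12, which needs H3; that is never established.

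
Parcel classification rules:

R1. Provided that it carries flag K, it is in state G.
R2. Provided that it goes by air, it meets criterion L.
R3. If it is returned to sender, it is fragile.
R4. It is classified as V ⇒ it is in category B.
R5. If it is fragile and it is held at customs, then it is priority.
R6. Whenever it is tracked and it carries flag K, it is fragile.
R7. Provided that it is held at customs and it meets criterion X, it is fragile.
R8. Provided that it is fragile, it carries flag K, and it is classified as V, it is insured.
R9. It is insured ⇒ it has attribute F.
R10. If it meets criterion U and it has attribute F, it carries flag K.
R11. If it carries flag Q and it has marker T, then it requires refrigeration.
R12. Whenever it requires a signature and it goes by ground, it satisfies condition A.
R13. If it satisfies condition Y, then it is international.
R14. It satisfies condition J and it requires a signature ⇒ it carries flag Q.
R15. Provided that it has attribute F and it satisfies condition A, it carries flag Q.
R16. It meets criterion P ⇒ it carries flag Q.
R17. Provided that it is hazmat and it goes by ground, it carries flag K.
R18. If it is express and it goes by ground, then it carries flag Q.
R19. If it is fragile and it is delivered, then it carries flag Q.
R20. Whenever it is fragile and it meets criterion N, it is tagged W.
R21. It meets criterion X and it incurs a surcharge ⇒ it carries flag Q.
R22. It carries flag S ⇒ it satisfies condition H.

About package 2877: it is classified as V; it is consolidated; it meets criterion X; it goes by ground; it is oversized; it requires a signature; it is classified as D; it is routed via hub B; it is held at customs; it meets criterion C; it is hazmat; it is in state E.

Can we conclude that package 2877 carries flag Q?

Yes

By R7 (it is held at customs, it meets criterion X): it is fragile.
By R12 (it requires a signature, it goes by ground): it satisfies condition A.
By R17 (it is hazmat, it goes by ground): it carries flag K.
By R8 (it is fragile, it carries flag K, it is classified as V): it is insured.
By R9 (it is insured): it has attribute F.
By R15 (it has attribute F, it satisfies condition A): it carries flag Q.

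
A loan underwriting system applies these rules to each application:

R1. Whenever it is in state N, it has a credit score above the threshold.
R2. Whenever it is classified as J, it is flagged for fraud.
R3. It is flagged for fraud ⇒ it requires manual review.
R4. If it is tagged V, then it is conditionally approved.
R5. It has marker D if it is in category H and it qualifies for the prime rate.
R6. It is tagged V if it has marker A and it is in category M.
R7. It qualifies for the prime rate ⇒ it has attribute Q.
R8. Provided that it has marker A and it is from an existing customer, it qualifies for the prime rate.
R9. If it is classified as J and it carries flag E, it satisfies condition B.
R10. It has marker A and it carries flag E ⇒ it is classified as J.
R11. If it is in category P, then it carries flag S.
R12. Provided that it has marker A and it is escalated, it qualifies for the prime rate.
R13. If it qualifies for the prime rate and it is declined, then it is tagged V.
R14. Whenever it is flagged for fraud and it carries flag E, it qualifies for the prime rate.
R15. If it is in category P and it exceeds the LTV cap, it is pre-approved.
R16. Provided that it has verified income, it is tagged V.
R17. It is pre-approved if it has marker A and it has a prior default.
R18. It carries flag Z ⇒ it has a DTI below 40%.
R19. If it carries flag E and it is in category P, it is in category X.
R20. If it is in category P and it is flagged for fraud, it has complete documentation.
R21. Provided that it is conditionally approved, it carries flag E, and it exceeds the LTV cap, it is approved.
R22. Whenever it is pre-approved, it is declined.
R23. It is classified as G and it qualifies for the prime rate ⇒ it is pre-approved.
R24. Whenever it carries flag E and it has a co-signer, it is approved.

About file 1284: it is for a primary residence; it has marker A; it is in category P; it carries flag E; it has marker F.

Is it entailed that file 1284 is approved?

Forward chaining from the given facts derives: is classified as J, carries flag S, is in category X, is flagged for fraud, requires manual review, satisfies condition B, qualifies for the prime rate, has complete documentation, has attribute Q.
Rules concluding "it is approved": R21 needs "it is conditionally approved"; R24 needs "it has a co-signer" — none of these are established.

No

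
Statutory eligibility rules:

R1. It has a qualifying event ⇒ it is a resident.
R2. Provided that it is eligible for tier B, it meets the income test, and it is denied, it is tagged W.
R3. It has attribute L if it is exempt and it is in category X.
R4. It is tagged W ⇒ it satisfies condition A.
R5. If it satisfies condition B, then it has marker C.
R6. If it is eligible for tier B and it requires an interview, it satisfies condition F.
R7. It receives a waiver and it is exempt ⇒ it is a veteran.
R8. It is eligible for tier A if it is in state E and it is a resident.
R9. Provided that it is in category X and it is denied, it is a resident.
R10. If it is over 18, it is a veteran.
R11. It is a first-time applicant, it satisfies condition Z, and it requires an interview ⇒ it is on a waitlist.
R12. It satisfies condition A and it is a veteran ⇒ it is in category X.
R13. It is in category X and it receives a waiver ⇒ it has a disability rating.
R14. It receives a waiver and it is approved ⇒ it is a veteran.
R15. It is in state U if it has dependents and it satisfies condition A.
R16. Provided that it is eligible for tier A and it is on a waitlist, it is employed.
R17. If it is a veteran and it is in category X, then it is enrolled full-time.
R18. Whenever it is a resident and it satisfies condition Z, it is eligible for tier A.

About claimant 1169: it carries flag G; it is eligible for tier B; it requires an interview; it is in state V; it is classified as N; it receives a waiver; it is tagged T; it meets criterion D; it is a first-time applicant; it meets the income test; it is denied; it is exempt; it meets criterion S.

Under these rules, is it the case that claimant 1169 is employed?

No

Forward chaining from the given facts derives: is tagged W, satisfies condition A, satisfies condition F, is a veteran, is in category X, has a disability rating, is enrolled full-time, has attribute L, is a resident.
The only rule concluding "it is employed" is R16, which needs "it is eligible for tier A"; that is never established.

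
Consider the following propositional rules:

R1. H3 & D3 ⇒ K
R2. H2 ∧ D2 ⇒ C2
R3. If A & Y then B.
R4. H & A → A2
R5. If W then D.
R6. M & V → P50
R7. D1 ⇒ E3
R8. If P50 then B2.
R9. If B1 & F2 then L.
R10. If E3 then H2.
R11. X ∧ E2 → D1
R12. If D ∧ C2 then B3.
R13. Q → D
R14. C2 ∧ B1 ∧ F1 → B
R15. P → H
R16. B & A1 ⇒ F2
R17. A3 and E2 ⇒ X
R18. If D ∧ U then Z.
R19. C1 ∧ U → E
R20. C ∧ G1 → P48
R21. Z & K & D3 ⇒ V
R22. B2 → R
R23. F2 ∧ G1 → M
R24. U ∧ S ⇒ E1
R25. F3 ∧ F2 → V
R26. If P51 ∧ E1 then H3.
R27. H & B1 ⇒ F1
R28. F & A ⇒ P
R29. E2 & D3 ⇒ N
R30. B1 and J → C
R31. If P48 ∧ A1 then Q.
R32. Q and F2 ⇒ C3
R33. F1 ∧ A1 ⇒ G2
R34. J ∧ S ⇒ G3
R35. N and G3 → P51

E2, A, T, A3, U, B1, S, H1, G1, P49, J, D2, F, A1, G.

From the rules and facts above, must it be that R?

No

Forward chaining from the given facts derives: X, E1, P, C, G3, D1, H, P48, F1, Q, G2, A2, E3, H2, D, Z, C2, B3, B, F2, M, C3, L.
The only rule concluding R is R22, which needs B2; that is never established.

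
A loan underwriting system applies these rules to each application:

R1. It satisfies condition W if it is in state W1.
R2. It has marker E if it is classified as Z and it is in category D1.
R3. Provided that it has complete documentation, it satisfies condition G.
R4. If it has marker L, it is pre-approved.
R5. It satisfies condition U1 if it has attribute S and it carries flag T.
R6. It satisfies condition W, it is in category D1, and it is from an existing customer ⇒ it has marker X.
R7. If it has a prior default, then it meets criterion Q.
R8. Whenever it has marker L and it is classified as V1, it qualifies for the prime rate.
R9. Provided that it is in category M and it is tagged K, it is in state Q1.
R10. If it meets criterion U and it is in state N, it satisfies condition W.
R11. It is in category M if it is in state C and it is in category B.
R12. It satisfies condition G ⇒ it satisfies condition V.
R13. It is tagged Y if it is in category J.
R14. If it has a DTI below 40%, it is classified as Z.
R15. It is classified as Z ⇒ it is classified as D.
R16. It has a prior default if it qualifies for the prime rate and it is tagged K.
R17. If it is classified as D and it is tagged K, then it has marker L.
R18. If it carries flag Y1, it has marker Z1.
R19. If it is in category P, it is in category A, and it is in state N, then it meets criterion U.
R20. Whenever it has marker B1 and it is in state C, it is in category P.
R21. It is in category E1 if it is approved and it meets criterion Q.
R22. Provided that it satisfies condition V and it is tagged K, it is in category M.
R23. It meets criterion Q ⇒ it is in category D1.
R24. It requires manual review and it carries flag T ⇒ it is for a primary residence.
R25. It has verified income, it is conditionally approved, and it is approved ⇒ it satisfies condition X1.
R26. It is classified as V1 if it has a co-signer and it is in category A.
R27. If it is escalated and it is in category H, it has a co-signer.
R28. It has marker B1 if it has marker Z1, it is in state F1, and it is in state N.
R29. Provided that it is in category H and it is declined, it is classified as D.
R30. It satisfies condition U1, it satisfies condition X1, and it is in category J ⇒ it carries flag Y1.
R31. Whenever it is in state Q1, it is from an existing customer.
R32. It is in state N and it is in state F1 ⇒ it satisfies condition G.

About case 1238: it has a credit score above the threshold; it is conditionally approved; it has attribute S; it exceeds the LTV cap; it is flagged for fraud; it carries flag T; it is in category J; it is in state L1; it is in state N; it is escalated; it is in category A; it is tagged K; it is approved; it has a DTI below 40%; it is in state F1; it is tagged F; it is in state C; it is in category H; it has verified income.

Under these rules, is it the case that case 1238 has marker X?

Yes

By R5 (it has attribute S, it carries flag T): it satisfies condition U1.
By R14 (it has a DTI below 40%): it is classified as Z.
By R15 (it is classified as Z): it is classified as D.
By R17 (it is classified as D, it is tagged K): it has marker L.
By R25 (it has verified income, it is conditionally approved, it is approved): it satisfies condition X1.
By R27 (it is escalated, it is in category H): it has a co-signer.
By R30 (it satisfies condition U1, it satisfies condition X1, it is in category J): it carries flag Y1.
By R32 (it is in state N, it is in state F1): it satisfies condition G.
By R12 (it satisfies condition G): it satisfies condition V.
By R18 (it carries flag Y1): it has marker Z1.
By R22 (it satisfies condition V, it is tagged K): it is in category M.
By R26 (it has a co-signer, it is in category A): it is classified as V1.
By R28 (it has marker Z1, it is in state F1, it is in state N): it has marker B1.
By R8 (it has marker L, it is classified as V1): it qualifies for the prime rate.
By R9 (it is in category M, it is tagged K): it is in state Q1.
By R16 (it qualifies for the prime rate, it is tagged K): it has a prior default.
By R20 (it has marker B1, it is in state C): it is in category P.
By R31 (it is in state Q1): it is from an existing customer.
By R7 (it has a prior default): it meets criterion Q.
By R19 (it is in category P, it is in category A, it is in state N): it meets criterion U.
By R23 (it meets criterion Q): it is in category D1.
By R10 (it meets criterion U, it is in state N): it satisfies condition W.
By R6 (it satisfies condition W, it is in category D1, it is from an existing customer): it has marker X.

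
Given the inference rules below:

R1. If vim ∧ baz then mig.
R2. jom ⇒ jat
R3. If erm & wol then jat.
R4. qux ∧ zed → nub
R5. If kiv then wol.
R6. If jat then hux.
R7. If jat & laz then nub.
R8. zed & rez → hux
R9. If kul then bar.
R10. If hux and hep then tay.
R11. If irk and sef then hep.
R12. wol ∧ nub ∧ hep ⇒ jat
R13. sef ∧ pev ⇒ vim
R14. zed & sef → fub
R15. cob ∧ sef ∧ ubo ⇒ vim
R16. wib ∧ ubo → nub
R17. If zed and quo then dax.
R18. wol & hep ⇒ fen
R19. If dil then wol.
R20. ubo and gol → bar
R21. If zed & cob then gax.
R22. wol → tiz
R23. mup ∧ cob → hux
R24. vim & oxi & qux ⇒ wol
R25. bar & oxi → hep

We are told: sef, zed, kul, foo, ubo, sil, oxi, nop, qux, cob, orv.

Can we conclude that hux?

nub  (by R4: qux, zed)
bar  (by R9: kul)
vim  (by R15: cob, sef, ubo)
wol  (by R24: vim, oxi, qux)
hep  (by R25: bar, oxi)
jat  (by R12: wol, nub, hep)
hux  (by R6: jat)

Yes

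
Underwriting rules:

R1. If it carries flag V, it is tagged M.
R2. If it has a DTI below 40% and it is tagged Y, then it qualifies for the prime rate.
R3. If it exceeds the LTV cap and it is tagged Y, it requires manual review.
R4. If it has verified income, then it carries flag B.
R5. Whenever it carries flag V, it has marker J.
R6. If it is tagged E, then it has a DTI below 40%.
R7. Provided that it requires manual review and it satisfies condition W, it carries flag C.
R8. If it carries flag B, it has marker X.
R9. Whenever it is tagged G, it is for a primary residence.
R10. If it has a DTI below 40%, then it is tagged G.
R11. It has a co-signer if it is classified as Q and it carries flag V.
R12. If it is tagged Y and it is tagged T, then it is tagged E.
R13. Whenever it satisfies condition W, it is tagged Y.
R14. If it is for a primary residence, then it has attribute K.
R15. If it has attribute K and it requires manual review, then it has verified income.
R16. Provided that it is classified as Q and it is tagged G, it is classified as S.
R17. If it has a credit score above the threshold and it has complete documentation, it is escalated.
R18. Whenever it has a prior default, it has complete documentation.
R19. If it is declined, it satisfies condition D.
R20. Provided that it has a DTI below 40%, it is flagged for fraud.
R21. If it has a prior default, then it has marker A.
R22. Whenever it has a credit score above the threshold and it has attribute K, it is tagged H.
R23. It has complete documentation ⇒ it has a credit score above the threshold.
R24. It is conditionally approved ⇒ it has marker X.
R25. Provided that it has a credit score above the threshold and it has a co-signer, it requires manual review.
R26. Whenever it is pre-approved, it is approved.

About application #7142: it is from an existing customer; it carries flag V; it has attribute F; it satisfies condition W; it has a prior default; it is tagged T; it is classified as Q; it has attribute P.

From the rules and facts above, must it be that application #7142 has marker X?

Yes

By R11 (it is classified as Q, it carries flag V): it has a co-signer.
By R13 (it satisfies condition W): it is tagged Y.
By R18 (it has a prior default): it has complete documentation.
By R23 (it has complete documentation): it has a credit score above the threshold.
By R25 (it has a credit score above the threshold, it has a co-signer): it requires manual review.
By R12 (it is tagged Y, it is tagged T): it is tagged E.
By R6 (it is tagged E): it has a DTI below 40%.
By R10 (it has a DTI below 40%): it is tagged G.
By R9 (it is tagged G): it is for a primary residence.
By R14 (it is for a primary residence): it has attribute K.
By R15 (it has attribute K, it requires manual review): it has verified income.
By R4 (it has verified income): it carries flag B.
By R8 (it carries flag B): it has marker X.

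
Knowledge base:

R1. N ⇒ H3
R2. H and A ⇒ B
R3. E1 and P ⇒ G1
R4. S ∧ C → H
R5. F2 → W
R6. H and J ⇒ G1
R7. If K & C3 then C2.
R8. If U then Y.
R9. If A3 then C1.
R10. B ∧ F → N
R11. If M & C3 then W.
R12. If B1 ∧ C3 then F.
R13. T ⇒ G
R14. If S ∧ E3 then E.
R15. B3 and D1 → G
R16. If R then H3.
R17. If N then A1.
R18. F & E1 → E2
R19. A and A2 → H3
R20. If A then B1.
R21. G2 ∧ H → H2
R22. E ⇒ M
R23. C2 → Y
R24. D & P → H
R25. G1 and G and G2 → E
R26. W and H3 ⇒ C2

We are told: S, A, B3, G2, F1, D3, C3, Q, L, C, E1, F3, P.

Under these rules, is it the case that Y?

Forward chaining from the given facts derives: G1, H, B1, H2, B, F, E2, N, A1, H3.
Rules concluding Y: R8 needs U; R23 needs C2 — none of these are established.

No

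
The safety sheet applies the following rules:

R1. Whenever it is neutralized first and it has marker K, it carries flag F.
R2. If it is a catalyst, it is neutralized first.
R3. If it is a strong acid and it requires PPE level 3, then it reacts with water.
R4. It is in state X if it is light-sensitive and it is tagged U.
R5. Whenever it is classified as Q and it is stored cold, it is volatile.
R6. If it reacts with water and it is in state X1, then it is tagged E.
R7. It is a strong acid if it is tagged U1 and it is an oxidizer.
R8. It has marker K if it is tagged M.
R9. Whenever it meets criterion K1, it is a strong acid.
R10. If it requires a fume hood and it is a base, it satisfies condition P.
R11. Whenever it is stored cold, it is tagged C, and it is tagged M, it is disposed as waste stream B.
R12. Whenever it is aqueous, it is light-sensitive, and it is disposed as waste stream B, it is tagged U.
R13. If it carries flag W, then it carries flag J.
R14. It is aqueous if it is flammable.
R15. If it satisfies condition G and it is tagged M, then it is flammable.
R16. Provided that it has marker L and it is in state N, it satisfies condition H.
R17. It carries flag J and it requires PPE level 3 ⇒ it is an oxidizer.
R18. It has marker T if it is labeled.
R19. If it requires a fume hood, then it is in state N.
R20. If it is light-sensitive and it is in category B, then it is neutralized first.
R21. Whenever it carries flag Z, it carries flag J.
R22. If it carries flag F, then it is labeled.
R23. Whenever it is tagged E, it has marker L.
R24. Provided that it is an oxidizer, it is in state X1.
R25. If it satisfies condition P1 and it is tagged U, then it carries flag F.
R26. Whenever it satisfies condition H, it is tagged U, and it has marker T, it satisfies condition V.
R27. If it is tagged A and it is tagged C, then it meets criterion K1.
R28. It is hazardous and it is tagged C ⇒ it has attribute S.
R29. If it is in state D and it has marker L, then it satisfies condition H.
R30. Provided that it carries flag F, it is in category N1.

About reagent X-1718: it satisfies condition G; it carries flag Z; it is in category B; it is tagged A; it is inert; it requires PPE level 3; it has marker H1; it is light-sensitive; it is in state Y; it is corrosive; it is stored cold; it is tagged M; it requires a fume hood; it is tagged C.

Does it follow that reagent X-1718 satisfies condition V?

By R8 (it is tagged M): it has marker K.
By R11 (it is stored cold, it is tagged C, it is tagged M): it is disposed as waste stream B.
By R15 (it satisfies condition G, it is tagged M): it is flammable.
By R19 (it requires a fume hood): it is in state N.
By R20 (it is light-sensitive, it is in category B): it is neutralized first.
By R21 (it carries flag Z): it carries flag J.
By R27 (it is tagged A, it is tagged C): it meets criterion K1.
By R1 (it is neutralized first, it has marker K): it carries flag F.
By R9 (it meets criterion K1): it is a strong acid.
By R14 (it is flammable): it is aqueous.
By R17 (it carries flag J, it requires PPE level 3): it is an oxidizer.
By R22 (it carries flag F): it is labeled.
By R24 (it is an oxidizer): it is in state X1.
By R3 (it is a strong acid, it requires PPE level 3): it reacts with water.
By R6 (it reacts with water, it is in state X1): it is tagged E.
By R12 (it is aqueous, it is light-sensitive, it is disposed as waste stream B): it is tagged U.
By R18 (it is labeled): it has marker T.
By R23 (it is tagged E): it has marker L.
By R16 (it has marker L, it is in state N): it satisfies condition H.
By R26 (it satisfies condition H, it is tagged U, it has marker T): it satisfies condition V.

Yes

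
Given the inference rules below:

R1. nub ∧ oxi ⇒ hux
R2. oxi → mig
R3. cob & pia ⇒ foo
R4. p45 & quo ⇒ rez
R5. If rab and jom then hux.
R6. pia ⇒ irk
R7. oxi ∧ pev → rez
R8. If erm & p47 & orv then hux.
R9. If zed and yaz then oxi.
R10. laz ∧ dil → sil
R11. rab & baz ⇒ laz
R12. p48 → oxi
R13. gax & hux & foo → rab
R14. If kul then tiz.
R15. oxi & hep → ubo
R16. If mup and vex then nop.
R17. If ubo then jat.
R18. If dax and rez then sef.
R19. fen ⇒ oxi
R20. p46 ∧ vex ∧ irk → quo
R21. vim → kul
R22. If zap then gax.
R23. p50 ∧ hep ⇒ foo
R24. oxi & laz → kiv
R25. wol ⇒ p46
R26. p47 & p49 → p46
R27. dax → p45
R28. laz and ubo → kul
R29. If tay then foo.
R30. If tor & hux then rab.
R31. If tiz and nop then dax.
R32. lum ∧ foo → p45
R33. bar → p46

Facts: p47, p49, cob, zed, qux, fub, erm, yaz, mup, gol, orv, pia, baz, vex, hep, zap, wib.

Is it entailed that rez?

Yes

foo  (by R3: cob, pia)
irk  (by R6: pia)
hux  (by R8: erm, p47, orv)
oxi  (by R9: zed, yaz)
ubo  (by R15: oxi, hep)
nop  (by R16: mup, vex)
gax  (by R22: zap)
p46  (by R26: p47, p49)
rab  (by R13: gax, hux, foo)
quo  (by R20: p46, vex, irk)
laz  (by R11: rab, baz)
kul  (by R28: laz, ubo)
tiz  (by R14: kul)
dax  (by R31: tiz, nop)
p45  (by R27: dax)
rez  (by R4: p45, quo)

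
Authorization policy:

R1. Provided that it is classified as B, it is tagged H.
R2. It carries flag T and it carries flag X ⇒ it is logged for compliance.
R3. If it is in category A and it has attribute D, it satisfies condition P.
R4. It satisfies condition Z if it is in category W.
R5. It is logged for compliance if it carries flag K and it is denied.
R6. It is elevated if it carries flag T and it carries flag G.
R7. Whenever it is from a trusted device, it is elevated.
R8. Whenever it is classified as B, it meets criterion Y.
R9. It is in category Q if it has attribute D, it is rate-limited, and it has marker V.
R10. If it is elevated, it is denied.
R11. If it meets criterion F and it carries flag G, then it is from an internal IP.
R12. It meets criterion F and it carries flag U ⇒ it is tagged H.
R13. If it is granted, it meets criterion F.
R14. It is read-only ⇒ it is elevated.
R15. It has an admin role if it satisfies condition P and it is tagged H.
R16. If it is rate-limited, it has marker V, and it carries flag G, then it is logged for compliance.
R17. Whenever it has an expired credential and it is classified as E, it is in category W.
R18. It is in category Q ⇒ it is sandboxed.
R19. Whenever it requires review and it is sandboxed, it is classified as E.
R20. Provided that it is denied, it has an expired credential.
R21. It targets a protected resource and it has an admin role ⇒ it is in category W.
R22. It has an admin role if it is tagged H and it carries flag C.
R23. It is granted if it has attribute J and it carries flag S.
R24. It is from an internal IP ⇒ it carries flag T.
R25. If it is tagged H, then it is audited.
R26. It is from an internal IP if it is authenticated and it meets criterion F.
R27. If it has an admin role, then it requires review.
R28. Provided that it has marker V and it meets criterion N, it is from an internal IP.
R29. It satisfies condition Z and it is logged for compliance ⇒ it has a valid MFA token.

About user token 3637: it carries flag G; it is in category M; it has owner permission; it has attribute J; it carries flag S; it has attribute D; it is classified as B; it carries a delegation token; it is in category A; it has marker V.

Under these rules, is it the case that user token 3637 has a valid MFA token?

Forward chaining from the given facts derives: is tagged H, satisfies condition P, meets criterion Y, has an admin role, is granted, is audited, requires review, meets criterion F, is from an internal IP, carries flag T, is elevated, is denied, has an expired credential.
The only rule concluding "it has a valid MFA token" is R29, which needs "it satisfies condition Z"; that is never established.

No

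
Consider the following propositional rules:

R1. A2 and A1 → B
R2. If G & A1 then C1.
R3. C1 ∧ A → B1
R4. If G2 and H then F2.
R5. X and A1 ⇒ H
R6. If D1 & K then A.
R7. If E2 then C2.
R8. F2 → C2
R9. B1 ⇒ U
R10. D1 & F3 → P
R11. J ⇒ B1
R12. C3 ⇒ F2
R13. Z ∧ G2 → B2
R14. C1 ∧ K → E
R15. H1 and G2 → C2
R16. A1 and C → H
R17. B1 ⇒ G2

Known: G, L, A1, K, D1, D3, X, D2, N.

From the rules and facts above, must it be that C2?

C1  (by R2: G, A1)
H  (by R5: X, A1)
A  (by R6: D1, K)
B1  (by R3: C1, A)
G2  (by R17: B1)
F2  (by R4: G2, H)
C2  (by R8: F2)

Yes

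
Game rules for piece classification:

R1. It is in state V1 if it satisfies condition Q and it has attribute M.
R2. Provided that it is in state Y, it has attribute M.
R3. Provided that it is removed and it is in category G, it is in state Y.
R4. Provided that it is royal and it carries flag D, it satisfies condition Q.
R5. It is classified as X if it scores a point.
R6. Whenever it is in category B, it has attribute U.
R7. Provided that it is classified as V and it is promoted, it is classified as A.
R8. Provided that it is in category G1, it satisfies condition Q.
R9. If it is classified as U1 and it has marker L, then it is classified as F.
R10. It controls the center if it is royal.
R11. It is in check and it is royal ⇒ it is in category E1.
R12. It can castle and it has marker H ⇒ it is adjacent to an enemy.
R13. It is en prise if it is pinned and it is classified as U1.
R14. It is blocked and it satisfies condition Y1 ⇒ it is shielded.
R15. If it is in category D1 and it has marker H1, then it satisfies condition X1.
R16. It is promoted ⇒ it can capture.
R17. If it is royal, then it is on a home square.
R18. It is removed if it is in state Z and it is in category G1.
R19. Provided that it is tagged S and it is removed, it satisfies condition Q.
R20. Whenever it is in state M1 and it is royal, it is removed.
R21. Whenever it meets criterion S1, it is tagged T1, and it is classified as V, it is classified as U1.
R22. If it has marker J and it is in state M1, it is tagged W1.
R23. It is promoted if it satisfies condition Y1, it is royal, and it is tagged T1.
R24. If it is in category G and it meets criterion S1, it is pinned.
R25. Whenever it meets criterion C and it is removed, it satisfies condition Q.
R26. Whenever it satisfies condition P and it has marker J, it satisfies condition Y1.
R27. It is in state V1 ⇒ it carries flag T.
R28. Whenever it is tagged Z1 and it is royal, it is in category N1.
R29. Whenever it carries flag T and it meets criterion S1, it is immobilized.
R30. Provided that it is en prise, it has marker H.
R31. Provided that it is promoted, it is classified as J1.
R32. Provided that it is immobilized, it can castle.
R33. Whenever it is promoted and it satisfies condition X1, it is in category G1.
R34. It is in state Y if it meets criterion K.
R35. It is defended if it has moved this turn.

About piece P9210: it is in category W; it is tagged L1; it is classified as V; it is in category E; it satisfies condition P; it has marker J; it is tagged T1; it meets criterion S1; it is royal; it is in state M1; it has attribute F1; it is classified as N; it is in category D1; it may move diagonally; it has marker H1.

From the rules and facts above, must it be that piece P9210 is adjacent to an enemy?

No

Forward chaining from the given facts derives: controls the center, satisfies condition X1, is on a home square, is removed, is classified as U1, is tagged W1, satisfies condition Y1, is promoted, is classified as J1, is in category G1, is classified as A, satisfies condition Q, can capture.
The only rule concluding "it is adjacent to an enemy" is R12, which needs "it can castle"; that is never established.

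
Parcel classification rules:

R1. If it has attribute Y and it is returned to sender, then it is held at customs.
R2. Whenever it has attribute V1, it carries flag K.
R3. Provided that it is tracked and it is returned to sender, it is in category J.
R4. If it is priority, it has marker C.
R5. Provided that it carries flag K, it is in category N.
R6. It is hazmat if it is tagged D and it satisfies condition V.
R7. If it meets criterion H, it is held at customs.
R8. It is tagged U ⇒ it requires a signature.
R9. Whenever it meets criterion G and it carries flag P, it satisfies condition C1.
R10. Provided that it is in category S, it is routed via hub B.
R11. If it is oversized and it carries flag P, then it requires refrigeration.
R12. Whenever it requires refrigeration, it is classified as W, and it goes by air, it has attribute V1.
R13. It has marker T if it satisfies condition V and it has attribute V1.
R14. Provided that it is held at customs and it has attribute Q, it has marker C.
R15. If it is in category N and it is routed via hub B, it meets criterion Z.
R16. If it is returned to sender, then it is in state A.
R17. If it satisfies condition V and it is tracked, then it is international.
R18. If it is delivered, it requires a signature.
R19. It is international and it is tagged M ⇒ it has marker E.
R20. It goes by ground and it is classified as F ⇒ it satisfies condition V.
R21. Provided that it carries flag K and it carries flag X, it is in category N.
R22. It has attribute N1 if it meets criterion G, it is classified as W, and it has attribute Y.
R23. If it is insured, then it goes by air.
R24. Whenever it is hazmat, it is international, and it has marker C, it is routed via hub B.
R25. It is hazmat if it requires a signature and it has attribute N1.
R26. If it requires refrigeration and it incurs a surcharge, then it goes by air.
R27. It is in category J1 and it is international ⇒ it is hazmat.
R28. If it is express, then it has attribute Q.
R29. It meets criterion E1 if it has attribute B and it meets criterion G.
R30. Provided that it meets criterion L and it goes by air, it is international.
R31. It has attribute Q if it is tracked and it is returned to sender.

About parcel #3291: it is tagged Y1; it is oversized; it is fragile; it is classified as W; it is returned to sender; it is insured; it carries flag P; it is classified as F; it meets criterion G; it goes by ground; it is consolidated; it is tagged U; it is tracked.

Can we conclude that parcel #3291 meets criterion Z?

Forward chaining from the given facts derives: is in category J, requires a signature, satisfies condition C1, requires refrigeration, is in state A, satisfies condition V, goes by air, has attribute Q, has attribute V1, has marker T, is international, carries flag K, is in category N.
The only rule concluding "it meets criterion Z" is R15, which needs "it is routed via hub B"; that is never established.

No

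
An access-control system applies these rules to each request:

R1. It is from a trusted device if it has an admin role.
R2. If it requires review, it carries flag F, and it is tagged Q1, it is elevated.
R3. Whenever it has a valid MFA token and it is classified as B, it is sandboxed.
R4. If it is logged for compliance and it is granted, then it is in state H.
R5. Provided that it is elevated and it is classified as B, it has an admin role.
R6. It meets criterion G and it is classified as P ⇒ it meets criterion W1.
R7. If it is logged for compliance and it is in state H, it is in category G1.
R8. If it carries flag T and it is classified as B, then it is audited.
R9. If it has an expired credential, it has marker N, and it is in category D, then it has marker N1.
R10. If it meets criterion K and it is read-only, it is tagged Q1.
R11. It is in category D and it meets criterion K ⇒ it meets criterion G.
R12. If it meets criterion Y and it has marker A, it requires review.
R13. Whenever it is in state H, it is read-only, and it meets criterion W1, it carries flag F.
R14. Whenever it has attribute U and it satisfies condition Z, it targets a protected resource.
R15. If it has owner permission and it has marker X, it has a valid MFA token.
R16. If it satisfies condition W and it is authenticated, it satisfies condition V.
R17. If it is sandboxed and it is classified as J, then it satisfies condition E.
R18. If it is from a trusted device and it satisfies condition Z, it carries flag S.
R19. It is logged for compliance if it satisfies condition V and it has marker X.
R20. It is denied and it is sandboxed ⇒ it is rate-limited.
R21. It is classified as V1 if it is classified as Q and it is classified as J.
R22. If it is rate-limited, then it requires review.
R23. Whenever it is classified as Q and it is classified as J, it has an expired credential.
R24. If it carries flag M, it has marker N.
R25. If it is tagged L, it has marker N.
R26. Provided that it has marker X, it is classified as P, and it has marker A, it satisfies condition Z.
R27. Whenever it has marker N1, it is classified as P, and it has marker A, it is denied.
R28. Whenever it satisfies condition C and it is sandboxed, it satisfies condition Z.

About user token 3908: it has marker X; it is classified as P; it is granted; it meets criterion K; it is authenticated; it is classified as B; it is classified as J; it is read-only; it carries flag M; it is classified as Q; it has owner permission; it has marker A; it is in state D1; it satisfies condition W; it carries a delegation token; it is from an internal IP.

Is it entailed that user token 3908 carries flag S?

No

Forward chaining from the given facts derives: is tagged Q1, has a valid MFA token, satisfies condition V, is logged for compliance, is classified as V1, has an expired credential, has marker N, satisfies condition Z, is sandboxed, is in state H, is in category G1, satisfies condition E.
The only rule concluding "it carries flag S" is R18, which needs "it is from a trusted device"; that is never established.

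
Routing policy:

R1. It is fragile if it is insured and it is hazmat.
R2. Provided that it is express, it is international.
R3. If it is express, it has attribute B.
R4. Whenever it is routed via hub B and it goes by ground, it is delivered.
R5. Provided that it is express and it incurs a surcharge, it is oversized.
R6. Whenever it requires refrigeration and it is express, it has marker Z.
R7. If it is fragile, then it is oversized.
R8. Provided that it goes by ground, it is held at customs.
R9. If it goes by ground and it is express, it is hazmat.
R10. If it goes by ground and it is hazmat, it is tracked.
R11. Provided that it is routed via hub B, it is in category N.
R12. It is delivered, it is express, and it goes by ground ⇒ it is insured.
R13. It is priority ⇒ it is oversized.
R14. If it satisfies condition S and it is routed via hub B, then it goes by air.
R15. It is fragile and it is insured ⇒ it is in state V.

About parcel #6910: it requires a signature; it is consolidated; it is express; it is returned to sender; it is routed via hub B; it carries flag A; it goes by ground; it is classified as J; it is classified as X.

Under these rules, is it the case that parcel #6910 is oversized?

Yes

By R4 (it is routed via hub B, it goes by ground): it is delivered.
By R9 (it goes by ground, it is express): it is hazmat.
By R12 (it is delivered, it is express, it goes by ground): it is insured.
By R1 (it is insured, it is hazmat): it is fragile.
By R7 (it is fragile): it is oversized.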